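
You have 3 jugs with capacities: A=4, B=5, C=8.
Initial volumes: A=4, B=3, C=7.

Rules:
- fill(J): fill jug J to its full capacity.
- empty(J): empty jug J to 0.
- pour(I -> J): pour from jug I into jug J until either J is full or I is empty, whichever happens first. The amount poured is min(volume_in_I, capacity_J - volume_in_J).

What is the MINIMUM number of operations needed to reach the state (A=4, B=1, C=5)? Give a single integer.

BFS from (A=4, B=3, C=7). One shortest path:
  1. empty(A) -> (A=0 B=3 C=7)
  2. pour(C -> B) -> (A=0 B=5 C=5)
  3. pour(B -> A) -> (A=4 B=1 C=5)
Reached target in 3 moves.

Answer: 3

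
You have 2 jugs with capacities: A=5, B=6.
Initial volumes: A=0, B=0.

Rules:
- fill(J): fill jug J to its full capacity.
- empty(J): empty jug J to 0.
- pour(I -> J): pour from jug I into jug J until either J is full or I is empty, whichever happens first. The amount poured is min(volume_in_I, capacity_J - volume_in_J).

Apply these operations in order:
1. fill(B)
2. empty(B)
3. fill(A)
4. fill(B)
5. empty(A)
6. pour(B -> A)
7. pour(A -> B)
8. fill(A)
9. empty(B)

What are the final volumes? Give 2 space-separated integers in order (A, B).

Answer: 5 0

Derivation:
Step 1: fill(B) -> (A=0 B=6)
Step 2: empty(B) -> (A=0 B=0)
Step 3: fill(A) -> (A=5 B=0)
Step 4: fill(B) -> (A=5 B=6)
Step 5: empty(A) -> (A=0 B=6)
Step 6: pour(B -> A) -> (A=5 B=1)
Step 7: pour(A -> B) -> (A=0 B=6)
Step 8: fill(A) -> (A=5 B=6)
Step 9: empty(B) -> (A=5 B=0)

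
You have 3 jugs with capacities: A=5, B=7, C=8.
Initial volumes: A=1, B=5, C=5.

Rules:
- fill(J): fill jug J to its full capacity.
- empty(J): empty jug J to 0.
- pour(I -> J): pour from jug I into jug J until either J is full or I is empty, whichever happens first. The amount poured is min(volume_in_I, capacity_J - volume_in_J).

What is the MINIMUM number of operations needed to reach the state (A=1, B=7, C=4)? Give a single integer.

BFS from (A=1, B=5, C=5). One shortest path:
  1. fill(B) -> (A=1 B=7 C=5)
  2. pour(B -> C) -> (A=1 B=4 C=8)
  3. empty(C) -> (A=1 B=4 C=0)
  4. pour(B -> C) -> (A=1 B=0 C=4)
  5. fill(B) -> (A=1 B=7 C=4)
Reached target in 5 moves.

Answer: 5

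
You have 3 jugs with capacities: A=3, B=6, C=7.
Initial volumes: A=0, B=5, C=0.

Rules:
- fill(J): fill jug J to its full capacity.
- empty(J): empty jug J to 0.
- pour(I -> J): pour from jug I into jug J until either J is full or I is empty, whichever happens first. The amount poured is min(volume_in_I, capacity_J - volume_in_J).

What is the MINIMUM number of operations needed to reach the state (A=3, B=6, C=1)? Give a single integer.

BFS from (A=0, B=5, C=0). One shortest path:
  1. fill(A) -> (A=3 B=5 C=0)
  2. empty(B) -> (A=3 B=0 C=0)
  3. fill(C) -> (A=3 B=0 C=7)
  4. pour(C -> B) -> (A=3 B=6 C=1)
Reached target in 4 moves.

Answer: 4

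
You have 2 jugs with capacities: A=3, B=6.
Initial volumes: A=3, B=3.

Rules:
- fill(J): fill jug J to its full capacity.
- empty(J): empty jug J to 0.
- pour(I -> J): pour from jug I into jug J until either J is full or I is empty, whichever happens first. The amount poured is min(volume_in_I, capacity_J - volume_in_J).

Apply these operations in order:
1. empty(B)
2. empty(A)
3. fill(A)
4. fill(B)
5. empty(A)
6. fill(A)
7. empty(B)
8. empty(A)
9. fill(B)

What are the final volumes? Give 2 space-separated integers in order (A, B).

Answer: 0 6

Derivation:
Step 1: empty(B) -> (A=3 B=0)
Step 2: empty(A) -> (A=0 B=0)
Step 3: fill(A) -> (A=3 B=0)
Step 4: fill(B) -> (A=3 B=6)
Step 5: empty(A) -> (A=0 B=6)
Step 6: fill(A) -> (A=3 B=6)
Step 7: empty(B) -> (A=3 B=0)
Step 8: empty(A) -> (A=0 B=0)
Step 9: fill(B) -> (A=0 B=6)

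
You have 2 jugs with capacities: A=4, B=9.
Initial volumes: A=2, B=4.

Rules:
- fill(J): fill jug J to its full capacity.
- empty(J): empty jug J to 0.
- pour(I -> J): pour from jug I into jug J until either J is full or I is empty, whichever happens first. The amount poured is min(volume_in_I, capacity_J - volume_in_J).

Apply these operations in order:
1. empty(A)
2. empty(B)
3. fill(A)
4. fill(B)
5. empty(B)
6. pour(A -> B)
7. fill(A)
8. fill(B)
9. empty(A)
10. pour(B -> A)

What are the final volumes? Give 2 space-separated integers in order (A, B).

Step 1: empty(A) -> (A=0 B=4)
Step 2: empty(B) -> (A=0 B=0)
Step 3: fill(A) -> (A=4 B=0)
Step 4: fill(B) -> (A=4 B=9)
Step 5: empty(B) -> (A=4 B=0)
Step 6: pour(A -> B) -> (A=0 B=4)
Step 7: fill(A) -> (A=4 B=4)
Step 8: fill(B) -> (A=4 B=9)
Step 9: empty(A) -> (A=0 B=9)
Step 10: pour(B -> A) -> (A=4 B=5)

Answer: 4 5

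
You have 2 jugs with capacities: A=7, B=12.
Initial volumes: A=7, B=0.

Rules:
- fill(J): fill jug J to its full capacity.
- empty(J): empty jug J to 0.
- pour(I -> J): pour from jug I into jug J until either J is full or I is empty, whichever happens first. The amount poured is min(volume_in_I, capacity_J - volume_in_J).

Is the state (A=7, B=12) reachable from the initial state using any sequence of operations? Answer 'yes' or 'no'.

Answer: yes

Derivation:
BFS from (A=7, B=0):
  1. fill(B) -> (A=7 B=12)
Target reached → yes.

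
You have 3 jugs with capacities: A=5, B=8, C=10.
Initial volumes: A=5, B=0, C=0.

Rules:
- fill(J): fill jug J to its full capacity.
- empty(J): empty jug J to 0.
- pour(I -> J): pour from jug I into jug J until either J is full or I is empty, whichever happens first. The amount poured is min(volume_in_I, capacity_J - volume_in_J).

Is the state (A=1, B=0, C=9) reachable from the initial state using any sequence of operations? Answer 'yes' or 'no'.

BFS from (A=5, B=0, C=0):
  1. fill(B) -> (A=5 B=8 C=0)
  2. pour(B -> C) -> (A=5 B=0 C=8)
  3. pour(A -> B) -> (A=0 B=5 C=8)
  4. pour(C -> A) -> (A=5 B=5 C=3)
  5. pour(A -> B) -> (A=2 B=8 C=3)
  6. pour(B -> C) -> (A=2 B=1 C=10)
  7. pour(C -> A) -> (A=5 B=1 C=7)
  8. empty(A) -> (A=0 B=1 C=7)
  9. pour(B -> A) -> (A=1 B=0 C=7)
  10. pour(C -> B) -> (A=1 B=7 C=0)
  11. fill(C) -> (A=1 B=7 C=10)
  12. pour(C -> B) -> (A=1 B=8 C=9)
  13. empty(B) -> (A=1 B=0 C=9)
Target reached → yes.

Answer: yes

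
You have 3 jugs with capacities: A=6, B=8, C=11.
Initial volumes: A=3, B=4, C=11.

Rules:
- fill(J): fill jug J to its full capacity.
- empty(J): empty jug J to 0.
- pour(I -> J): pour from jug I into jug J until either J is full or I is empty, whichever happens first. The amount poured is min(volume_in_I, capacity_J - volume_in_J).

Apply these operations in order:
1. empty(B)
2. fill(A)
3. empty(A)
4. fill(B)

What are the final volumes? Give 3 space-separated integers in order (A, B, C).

Step 1: empty(B) -> (A=3 B=0 C=11)
Step 2: fill(A) -> (A=6 B=0 C=11)
Step 3: empty(A) -> (A=0 B=0 C=11)
Step 4: fill(B) -> (A=0 B=8 C=11)

Answer: 0 8 11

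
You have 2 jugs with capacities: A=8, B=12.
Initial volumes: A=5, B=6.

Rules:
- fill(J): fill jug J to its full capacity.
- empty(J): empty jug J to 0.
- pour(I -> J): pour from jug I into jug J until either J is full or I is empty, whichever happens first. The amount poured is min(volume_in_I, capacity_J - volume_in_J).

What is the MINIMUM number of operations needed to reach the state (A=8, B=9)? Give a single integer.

BFS from (A=5, B=6). One shortest path:
  1. fill(B) -> (A=5 B=12)
  2. pour(B -> A) -> (A=8 B=9)
Reached target in 2 moves.

Answer: 2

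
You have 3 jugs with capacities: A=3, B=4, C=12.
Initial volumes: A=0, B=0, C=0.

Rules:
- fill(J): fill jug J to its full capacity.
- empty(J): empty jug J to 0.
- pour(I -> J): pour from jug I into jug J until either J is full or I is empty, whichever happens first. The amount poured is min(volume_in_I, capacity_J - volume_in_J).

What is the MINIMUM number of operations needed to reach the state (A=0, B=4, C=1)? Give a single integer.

Answer: 5

Derivation:
BFS from (A=0, B=0, C=0). One shortest path:
  1. fill(B) -> (A=0 B=4 C=0)
  2. pour(B -> A) -> (A=3 B=1 C=0)
  3. empty(A) -> (A=0 B=1 C=0)
  4. pour(B -> C) -> (A=0 B=0 C=1)
  5. fill(B) -> (A=0 B=4 C=1)
Reached target in 5 moves.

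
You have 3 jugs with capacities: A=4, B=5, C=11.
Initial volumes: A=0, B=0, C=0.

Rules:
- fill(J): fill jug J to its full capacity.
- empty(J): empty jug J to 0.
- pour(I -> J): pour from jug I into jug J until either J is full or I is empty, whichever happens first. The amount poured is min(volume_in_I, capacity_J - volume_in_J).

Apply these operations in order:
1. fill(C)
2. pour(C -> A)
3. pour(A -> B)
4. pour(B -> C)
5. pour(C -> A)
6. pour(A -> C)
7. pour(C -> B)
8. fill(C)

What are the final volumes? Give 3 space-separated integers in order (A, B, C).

Step 1: fill(C) -> (A=0 B=0 C=11)
Step 2: pour(C -> A) -> (A=4 B=0 C=7)
Step 3: pour(A -> B) -> (A=0 B=4 C=7)
Step 4: pour(B -> C) -> (A=0 B=0 C=11)
Step 5: pour(C -> A) -> (A=4 B=0 C=7)
Step 6: pour(A -> C) -> (A=0 B=0 C=11)
Step 7: pour(C -> B) -> (A=0 B=5 C=6)
Step 8: fill(C) -> (A=0 B=5 C=11)

Answer: 0 5 11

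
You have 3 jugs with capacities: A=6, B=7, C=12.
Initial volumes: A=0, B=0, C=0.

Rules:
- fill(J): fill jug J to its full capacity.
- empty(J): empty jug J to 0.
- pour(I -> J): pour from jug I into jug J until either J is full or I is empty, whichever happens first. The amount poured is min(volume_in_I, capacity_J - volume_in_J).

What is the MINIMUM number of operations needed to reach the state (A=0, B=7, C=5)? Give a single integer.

Answer: 2

Derivation:
BFS from (A=0, B=0, C=0). One shortest path:
  1. fill(C) -> (A=0 B=0 C=12)
  2. pour(C -> B) -> (A=0 B=7 C=5)
Reached target in 2 moves.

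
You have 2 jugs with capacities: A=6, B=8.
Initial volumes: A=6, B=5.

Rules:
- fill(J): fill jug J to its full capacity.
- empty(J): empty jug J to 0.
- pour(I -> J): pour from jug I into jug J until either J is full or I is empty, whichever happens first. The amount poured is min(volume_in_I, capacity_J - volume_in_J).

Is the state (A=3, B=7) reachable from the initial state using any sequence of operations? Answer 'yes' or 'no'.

BFS explored all 28 reachable states.
Reachable set includes: (0,0), (0,1), (0,2), (0,3), (0,4), (0,5), (0,6), (0,7), (0,8), (1,0), (1,8), (2,0) ...
Target (A=3, B=7) not in reachable set → no.

Answer: no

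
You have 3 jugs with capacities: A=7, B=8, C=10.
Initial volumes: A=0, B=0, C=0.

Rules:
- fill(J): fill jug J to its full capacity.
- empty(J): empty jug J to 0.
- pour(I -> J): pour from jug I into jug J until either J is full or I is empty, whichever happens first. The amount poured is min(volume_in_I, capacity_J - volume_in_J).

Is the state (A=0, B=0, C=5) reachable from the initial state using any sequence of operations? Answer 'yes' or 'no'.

Answer: yes

Derivation:
BFS from (A=0, B=0, C=0):
  1. fill(A) -> (A=7 B=0 C=0)
  2. fill(B) -> (A=7 B=8 C=0)
  3. pour(A -> C) -> (A=0 B=8 C=7)
  4. pour(B -> C) -> (A=0 B=5 C=10)
  5. empty(C) -> (A=0 B=5 C=0)
  6. pour(B -> C) -> (A=0 B=0 C=5)
Target reached → yes.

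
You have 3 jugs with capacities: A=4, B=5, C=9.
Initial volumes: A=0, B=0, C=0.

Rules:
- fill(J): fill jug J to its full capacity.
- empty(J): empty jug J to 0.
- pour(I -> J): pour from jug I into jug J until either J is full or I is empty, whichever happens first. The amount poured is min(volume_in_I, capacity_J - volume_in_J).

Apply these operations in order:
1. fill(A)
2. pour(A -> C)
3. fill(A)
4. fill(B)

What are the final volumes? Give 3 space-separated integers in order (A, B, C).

Answer: 4 5 4

Derivation:
Step 1: fill(A) -> (A=4 B=0 C=0)
Step 2: pour(A -> C) -> (A=0 B=0 C=4)
Step 3: fill(A) -> (A=4 B=0 C=4)
Step 4: fill(B) -> (A=4 B=5 C=4)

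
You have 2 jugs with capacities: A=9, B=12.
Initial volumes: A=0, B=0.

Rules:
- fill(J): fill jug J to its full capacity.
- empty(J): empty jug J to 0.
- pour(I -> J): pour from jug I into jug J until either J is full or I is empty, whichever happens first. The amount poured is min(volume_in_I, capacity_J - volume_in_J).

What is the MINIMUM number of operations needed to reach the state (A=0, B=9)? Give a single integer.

Answer: 2

Derivation:
BFS from (A=0, B=0). One shortest path:
  1. fill(A) -> (A=9 B=0)
  2. pour(A -> B) -> (A=0 B=9)
Reached target in 2 moves.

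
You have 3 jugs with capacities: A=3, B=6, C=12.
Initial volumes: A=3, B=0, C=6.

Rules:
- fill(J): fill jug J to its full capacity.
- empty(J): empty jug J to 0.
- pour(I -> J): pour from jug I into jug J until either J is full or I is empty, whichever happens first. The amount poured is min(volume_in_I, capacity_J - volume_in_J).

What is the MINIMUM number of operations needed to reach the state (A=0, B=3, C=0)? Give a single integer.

Answer: 2

Derivation:
BFS from (A=3, B=0, C=6). One shortest path:
  1. empty(C) -> (A=3 B=0 C=0)
  2. pour(A -> B) -> (A=0 B=3 C=0)
Reached target in 2 moves.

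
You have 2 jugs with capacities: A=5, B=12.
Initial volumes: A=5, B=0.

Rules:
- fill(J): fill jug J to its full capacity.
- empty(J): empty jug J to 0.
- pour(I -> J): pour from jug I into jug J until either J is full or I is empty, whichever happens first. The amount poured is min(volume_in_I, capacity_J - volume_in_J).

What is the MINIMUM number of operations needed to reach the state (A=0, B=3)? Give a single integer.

BFS from (A=5, B=0). One shortest path:
  1. pour(A -> B) -> (A=0 B=5)
  2. fill(A) -> (A=5 B=5)
  3. pour(A -> B) -> (A=0 B=10)
  4. fill(A) -> (A=5 B=10)
  5. pour(A -> B) -> (A=3 B=12)
  6. empty(B) -> (A=3 B=0)
  7. pour(A -> B) -> (A=0 B=3)
Reached target in 7 moves.

Answer: 7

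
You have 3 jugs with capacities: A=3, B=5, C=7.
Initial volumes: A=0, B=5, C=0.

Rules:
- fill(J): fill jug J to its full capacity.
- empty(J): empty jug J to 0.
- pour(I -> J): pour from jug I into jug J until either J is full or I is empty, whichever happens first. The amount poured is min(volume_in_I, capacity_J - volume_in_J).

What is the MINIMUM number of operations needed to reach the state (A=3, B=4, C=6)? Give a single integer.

Answer: 7

Derivation:
BFS from (A=0, B=5, C=0). One shortest path:
  1. fill(A) -> (A=3 B=5 C=0)
  2. pour(A -> C) -> (A=0 B=5 C=3)
  3. pour(B -> A) -> (A=3 B=2 C=3)
  4. pour(A -> C) -> (A=0 B=2 C=6)
  5. pour(B -> A) -> (A=2 B=0 C=6)
  6. fill(B) -> (A=2 B=5 C=6)
  7. pour(B -> A) -> (A=3 B=4 C=6)
Reached target in 7 moves.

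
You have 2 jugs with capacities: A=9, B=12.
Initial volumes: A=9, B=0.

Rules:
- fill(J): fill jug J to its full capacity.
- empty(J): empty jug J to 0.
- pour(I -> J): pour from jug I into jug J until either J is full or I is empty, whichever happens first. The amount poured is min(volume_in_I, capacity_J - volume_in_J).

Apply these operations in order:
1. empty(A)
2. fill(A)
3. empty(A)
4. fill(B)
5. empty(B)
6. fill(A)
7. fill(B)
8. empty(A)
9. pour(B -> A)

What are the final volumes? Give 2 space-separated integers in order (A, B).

Answer: 9 3

Derivation:
Step 1: empty(A) -> (A=0 B=0)
Step 2: fill(A) -> (A=9 B=0)
Step 3: empty(A) -> (A=0 B=0)
Step 4: fill(B) -> (A=0 B=12)
Step 5: empty(B) -> (A=0 B=0)
Step 6: fill(A) -> (A=9 B=0)
Step 7: fill(B) -> (A=9 B=12)
Step 8: empty(A) -> (A=0 B=12)
Step 9: pour(B -> A) -> (A=9 B=3)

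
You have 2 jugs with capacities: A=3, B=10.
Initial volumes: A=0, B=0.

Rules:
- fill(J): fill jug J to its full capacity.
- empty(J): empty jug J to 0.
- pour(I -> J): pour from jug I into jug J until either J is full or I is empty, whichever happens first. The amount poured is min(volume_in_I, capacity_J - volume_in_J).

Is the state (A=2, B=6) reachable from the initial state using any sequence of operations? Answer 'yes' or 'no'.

Answer: no

Derivation:
BFS explored all 26 reachable states.
Reachable set includes: (0,0), (0,1), (0,2), (0,3), (0,4), (0,5), (0,6), (0,7), (0,8), (0,9), (0,10), (1,0) ...
Target (A=2, B=6) not in reachable set → no.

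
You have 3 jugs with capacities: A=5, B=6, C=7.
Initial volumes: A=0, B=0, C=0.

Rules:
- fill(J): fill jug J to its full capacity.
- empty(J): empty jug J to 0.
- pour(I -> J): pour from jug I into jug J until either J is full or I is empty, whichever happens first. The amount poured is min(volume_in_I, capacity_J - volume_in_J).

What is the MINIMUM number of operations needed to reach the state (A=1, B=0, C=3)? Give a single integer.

Answer: 8

Derivation:
BFS from (A=0, B=0, C=0). One shortest path:
  1. fill(A) -> (A=5 B=0 C=0)
  2. fill(B) -> (A=5 B=6 C=0)
  3. pour(A -> C) -> (A=0 B=6 C=5)
  4. pour(B -> A) -> (A=5 B=1 C=5)
  5. pour(A -> C) -> (A=3 B=1 C=7)
  6. empty(C) -> (A=3 B=1 C=0)
  7. pour(A -> C) -> (A=0 B=1 C=3)
  8. pour(B -> A) -> (A=1 B=0 C=3)
Reached target in 8 moves.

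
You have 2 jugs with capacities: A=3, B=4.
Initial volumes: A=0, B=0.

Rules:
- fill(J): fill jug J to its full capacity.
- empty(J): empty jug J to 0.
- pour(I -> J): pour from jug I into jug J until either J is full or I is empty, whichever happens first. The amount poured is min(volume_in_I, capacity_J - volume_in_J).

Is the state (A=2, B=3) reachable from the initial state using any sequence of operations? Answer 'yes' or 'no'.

Answer: no

Derivation:
BFS explored all 14 reachable states.
Reachable set includes: (0,0), (0,1), (0,2), (0,3), (0,4), (1,0), (1,4), (2,0), (2,4), (3,0), (3,1), (3,2) ...
Target (A=2, B=3) not in reachable set → no.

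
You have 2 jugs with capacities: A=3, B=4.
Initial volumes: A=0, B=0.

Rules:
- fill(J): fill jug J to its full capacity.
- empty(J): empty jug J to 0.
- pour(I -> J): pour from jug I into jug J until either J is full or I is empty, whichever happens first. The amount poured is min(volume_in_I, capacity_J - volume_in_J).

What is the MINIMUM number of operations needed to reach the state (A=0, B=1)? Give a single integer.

Answer: 3

Derivation:
BFS from (A=0, B=0). One shortest path:
  1. fill(B) -> (A=0 B=4)
  2. pour(B -> A) -> (A=3 B=1)
  3. empty(A) -> (A=0 B=1)
Reached target in 3 moves.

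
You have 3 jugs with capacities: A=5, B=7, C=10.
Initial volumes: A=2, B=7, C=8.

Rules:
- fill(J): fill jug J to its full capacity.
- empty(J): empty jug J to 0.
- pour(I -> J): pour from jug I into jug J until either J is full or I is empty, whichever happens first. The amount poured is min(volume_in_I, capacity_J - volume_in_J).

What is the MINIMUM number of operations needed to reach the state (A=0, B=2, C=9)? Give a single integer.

BFS from (A=2, B=7, C=8). One shortest path:
  1. empty(C) -> (A=2 B=7 C=0)
  2. pour(A -> C) -> (A=0 B=7 C=2)
  3. pour(B -> C) -> (A=0 B=0 C=9)
  4. fill(B) -> (A=0 B=7 C=9)
  5. pour(B -> A) -> (A=5 B=2 C=9)
  6. empty(A) -> (A=0 B=2 C=9)
Reached target in 6 moves.

Answer: 6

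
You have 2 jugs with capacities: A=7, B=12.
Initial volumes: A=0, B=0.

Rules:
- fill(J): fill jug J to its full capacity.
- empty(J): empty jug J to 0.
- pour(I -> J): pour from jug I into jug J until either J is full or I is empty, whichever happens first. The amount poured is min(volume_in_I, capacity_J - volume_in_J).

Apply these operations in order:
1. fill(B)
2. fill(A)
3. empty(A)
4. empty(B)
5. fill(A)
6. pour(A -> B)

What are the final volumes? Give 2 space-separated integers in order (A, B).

Step 1: fill(B) -> (A=0 B=12)
Step 2: fill(A) -> (A=7 B=12)
Step 3: empty(A) -> (A=0 B=12)
Step 4: empty(B) -> (A=0 B=0)
Step 5: fill(A) -> (A=7 B=0)
Step 6: pour(A -> B) -> (A=0 B=7)

Answer: 0 7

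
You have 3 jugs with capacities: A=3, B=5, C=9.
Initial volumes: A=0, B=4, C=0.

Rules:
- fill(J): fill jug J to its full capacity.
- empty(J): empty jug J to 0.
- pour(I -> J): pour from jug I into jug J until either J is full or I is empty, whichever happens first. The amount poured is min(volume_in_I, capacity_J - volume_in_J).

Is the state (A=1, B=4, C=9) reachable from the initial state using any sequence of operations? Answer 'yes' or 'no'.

BFS from (A=0, B=4, C=0):
  1. pour(B -> A) -> (A=3 B=1 C=0)
  2. pour(A -> C) -> (A=0 B=1 C=3)
  3. pour(B -> A) -> (A=1 B=0 C=3)
  4. fill(B) -> (A=1 B=5 C=3)
  5. pour(B -> C) -> (A=1 B=0 C=8)
  6. fill(B) -> (A=1 B=5 C=8)
  7. pour(B -> C) -> (A=1 B=4 C=9)
Target reached → yes.

Answer: yes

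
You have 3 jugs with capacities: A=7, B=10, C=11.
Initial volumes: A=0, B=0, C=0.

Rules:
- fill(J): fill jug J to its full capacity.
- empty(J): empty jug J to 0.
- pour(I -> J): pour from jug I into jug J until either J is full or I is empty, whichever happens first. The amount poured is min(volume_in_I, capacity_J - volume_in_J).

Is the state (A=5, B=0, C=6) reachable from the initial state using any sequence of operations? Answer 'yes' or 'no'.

Answer: yes

Derivation:
BFS from (A=0, B=0, C=0):
  1. fill(C) -> (A=0 B=0 C=11)
  2. pour(C -> A) -> (A=7 B=0 C=4)
  3. pour(C -> B) -> (A=7 B=4 C=0)
  4. pour(A -> C) -> (A=0 B=4 C=7)
  5. fill(A) -> (A=7 B=4 C=7)
  6. pour(A -> B) -> (A=1 B=10 C=7)
  7. pour(B -> C) -> (A=1 B=6 C=11)
  8. pour(C -> A) -> (A=7 B=6 C=5)
  9. empty(A) -> (A=0 B=6 C=5)
  10. pour(C -> A) -> (A=5 B=6 C=0)
  11. pour(B -> C) -> (A=5 B=0 C=6)
Target reached → yes.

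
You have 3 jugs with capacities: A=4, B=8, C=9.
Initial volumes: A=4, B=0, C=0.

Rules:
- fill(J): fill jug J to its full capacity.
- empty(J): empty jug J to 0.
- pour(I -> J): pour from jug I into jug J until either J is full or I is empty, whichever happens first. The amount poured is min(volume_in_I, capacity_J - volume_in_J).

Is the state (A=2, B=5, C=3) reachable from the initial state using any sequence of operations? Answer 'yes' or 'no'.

BFS explored all 282 reachable states.
Reachable set includes: (0,0,0), (0,0,1), (0,0,2), (0,0,3), (0,0,4), (0,0,5), (0,0,6), (0,0,7), (0,0,8), (0,0,9), (0,1,0), (0,1,1) ...
Target (A=2, B=5, C=3) not in reachable set → no.

Answer: no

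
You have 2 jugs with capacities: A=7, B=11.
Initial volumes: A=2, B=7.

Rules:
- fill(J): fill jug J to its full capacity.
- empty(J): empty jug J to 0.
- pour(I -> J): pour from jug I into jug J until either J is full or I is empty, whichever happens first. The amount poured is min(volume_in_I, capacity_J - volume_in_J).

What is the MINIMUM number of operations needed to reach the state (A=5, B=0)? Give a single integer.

BFS from (A=2, B=7). One shortest path:
  1. pour(A -> B) -> (A=0 B=9)
  2. fill(A) -> (A=7 B=9)
  3. pour(A -> B) -> (A=5 B=11)
  4. empty(B) -> (A=5 B=0)
Reached target in 4 moves.

Answer: 4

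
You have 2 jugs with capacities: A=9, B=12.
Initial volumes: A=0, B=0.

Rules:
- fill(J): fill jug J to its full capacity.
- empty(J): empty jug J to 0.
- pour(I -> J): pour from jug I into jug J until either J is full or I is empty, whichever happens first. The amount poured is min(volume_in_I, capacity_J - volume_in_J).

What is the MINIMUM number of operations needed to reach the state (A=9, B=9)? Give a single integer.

BFS from (A=0, B=0). One shortest path:
  1. fill(A) -> (A=9 B=0)
  2. pour(A -> B) -> (A=0 B=9)
  3. fill(A) -> (A=9 B=9)
Reached target in 3 moves.

Answer: 3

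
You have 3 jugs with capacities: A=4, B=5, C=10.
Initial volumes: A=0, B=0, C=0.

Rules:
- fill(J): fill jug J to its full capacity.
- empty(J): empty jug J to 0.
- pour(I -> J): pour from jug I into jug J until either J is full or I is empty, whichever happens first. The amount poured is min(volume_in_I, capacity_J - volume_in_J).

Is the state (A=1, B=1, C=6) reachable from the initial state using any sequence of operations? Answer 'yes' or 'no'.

Answer: no

Derivation:
BFS explored all 222 reachable states.
Reachable set includes: (0,0,0), (0,0,1), (0,0,2), (0,0,3), (0,0,4), (0,0,5), (0,0,6), (0,0,7), (0,0,8), (0,0,9), (0,0,10), (0,1,0) ...
Target (A=1, B=1, C=6) not in reachable set → no.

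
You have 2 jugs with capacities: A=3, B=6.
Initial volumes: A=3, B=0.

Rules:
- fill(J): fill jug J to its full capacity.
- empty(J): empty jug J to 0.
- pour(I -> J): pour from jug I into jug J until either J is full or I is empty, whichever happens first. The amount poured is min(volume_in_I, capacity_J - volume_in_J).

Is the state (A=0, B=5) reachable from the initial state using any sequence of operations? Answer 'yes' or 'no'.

Answer: no

Derivation:
BFS explored all 6 reachable states.
Reachable set includes: (0,0), (0,3), (0,6), (3,0), (3,3), (3,6)
Target (A=0, B=5) not in reachable set → no.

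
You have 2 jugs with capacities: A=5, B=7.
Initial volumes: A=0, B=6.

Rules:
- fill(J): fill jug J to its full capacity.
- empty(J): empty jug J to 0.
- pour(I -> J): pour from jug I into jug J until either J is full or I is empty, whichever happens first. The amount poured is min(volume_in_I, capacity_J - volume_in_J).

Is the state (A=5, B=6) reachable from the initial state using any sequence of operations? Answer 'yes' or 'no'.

Answer: yes

Derivation:
BFS from (A=0, B=6):
  1. fill(A) -> (A=5 B=6)
Target reached → yes.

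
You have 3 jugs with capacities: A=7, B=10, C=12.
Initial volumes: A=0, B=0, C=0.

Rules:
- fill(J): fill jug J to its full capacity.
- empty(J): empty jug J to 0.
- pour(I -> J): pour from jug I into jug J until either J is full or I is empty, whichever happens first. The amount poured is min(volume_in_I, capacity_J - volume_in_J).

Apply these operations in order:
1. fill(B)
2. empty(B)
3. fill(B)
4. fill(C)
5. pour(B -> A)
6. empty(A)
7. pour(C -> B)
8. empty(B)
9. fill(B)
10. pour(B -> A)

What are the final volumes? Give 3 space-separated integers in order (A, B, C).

Step 1: fill(B) -> (A=0 B=10 C=0)
Step 2: empty(B) -> (A=0 B=0 C=0)
Step 3: fill(B) -> (A=0 B=10 C=0)
Step 4: fill(C) -> (A=0 B=10 C=12)
Step 5: pour(B -> A) -> (A=7 B=3 C=12)
Step 6: empty(A) -> (A=0 B=3 C=12)
Step 7: pour(C -> B) -> (A=0 B=10 C=5)
Step 8: empty(B) -> (A=0 B=0 C=5)
Step 9: fill(B) -> (A=0 B=10 C=5)
Step 10: pour(B -> A) -> (A=7 B=3 C=5)

Answer: 7 3 5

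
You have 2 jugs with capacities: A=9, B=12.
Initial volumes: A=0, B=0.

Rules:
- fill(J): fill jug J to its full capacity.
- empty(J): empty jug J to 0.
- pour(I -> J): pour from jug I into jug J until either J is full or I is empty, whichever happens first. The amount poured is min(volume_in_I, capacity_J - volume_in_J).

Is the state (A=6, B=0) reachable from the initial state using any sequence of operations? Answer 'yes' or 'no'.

Answer: yes

Derivation:
BFS from (A=0, B=0):
  1. fill(A) -> (A=9 B=0)
  2. pour(A -> B) -> (A=0 B=9)
  3. fill(A) -> (A=9 B=9)
  4. pour(A -> B) -> (A=6 B=12)
  5. empty(B) -> (A=6 B=0)
Target reached → yes.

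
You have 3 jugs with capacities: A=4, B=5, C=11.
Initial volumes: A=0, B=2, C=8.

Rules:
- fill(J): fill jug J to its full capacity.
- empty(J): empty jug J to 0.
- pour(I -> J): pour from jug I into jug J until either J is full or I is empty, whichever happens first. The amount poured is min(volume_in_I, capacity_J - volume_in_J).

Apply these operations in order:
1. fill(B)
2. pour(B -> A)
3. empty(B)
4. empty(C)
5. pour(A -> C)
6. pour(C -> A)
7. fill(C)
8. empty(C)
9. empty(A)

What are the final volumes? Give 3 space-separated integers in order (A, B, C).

Answer: 0 0 0

Derivation:
Step 1: fill(B) -> (A=0 B=5 C=8)
Step 2: pour(B -> A) -> (A=4 B=1 C=8)
Step 3: empty(B) -> (A=4 B=0 C=8)
Step 4: empty(C) -> (A=4 B=0 C=0)
Step 5: pour(A -> C) -> (A=0 B=0 C=4)
Step 6: pour(C -> A) -> (A=4 B=0 C=0)
Step 7: fill(C) -> (A=4 B=0 C=11)
Step 8: empty(C) -> (A=4 B=0 C=0)
Step 9: empty(A) -> (A=0 B=0 C=0)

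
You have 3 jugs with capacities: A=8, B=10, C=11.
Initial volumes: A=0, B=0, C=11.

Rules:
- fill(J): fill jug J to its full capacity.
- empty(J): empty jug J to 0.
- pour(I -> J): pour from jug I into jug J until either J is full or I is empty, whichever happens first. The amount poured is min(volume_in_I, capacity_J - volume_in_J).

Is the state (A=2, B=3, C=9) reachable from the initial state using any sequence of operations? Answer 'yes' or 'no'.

Answer: no

Derivation:
BFS explored all 558 reachable states.
Reachable set includes: (0,0,0), (0,0,1), (0,0,2), (0,0,3), (0,0,4), (0,0,5), (0,0,6), (0,0,7), (0,0,8), (0,0,9), (0,0,10), (0,0,11) ...
Target (A=2, B=3, C=9) not in reachable set → no.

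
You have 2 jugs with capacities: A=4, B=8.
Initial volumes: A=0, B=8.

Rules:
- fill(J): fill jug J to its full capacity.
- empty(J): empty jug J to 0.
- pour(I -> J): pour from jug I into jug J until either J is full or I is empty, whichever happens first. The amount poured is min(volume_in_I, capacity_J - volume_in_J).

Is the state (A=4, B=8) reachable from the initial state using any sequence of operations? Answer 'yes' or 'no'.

Answer: yes

Derivation:
BFS from (A=0, B=8):
  1. fill(A) -> (A=4 B=8)
Target reached → yes.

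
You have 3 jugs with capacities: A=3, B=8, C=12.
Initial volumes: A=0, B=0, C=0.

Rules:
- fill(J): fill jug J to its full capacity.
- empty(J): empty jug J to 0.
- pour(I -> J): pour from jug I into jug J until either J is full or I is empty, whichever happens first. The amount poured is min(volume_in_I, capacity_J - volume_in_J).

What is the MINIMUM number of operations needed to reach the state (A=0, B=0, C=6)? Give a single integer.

BFS from (A=0, B=0, C=0). One shortest path:
  1. fill(A) -> (A=3 B=0 C=0)
  2. pour(A -> C) -> (A=0 B=0 C=3)
  3. fill(A) -> (A=3 B=0 C=3)
  4. pour(A -> C) -> (A=0 B=0 C=6)
Reached target in 4 moves.

Answer: 4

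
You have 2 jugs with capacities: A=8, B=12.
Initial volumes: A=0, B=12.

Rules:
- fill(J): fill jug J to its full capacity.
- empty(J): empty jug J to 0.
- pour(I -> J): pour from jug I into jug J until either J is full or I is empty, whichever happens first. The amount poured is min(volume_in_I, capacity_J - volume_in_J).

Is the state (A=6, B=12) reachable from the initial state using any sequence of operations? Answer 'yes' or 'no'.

BFS explored all 10 reachable states.
Reachable set includes: (0,0), (0,4), (0,8), (0,12), (4,0), (4,12), (8,0), (8,4), (8,8), (8,12)
Target (A=6, B=12) not in reachable set → no.

Answer: no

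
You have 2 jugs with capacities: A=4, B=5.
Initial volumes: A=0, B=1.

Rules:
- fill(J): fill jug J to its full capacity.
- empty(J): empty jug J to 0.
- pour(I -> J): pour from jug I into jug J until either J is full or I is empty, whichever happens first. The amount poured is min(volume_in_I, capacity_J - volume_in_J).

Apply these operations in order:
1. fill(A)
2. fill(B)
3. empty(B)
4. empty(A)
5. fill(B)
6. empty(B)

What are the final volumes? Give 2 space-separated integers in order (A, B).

Step 1: fill(A) -> (A=4 B=1)
Step 2: fill(B) -> (A=4 B=5)
Step 3: empty(B) -> (A=4 B=0)
Step 4: empty(A) -> (A=0 B=0)
Step 5: fill(B) -> (A=0 B=5)
Step 6: empty(B) -> (A=0 B=0)

Answer: 0 0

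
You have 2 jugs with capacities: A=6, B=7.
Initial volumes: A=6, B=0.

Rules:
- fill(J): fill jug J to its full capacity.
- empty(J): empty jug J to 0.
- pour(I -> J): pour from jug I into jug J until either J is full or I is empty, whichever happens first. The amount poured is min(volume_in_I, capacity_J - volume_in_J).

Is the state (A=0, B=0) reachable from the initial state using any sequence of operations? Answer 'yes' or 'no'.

Answer: yes

Derivation:
BFS from (A=6, B=0):
  1. empty(A) -> (A=0 B=0)
Target reached → yes.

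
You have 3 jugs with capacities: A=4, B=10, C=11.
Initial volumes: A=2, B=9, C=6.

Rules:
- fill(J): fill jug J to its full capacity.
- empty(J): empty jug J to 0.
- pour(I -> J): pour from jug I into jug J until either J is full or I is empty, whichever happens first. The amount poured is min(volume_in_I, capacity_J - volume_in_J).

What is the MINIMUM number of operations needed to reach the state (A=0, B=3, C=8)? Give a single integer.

Answer: 5

Derivation:
BFS from (A=2, B=9, C=6). One shortest path:
  1. empty(C) -> (A=2 B=9 C=0)
  2. pour(B -> A) -> (A=4 B=7 C=0)
  3. pour(A -> C) -> (A=0 B=7 C=4)
  4. pour(B -> A) -> (A=4 B=3 C=4)
  5. pour(A -> C) -> (A=0 B=3 C=8)
Reached target in 5 moves.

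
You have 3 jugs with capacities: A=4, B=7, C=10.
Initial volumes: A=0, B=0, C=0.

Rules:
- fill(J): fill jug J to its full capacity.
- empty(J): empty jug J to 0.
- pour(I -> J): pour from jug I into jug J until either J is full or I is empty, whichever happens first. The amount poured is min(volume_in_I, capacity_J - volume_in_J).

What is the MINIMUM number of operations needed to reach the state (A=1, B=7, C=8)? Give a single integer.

Answer: 8

Derivation:
BFS from (A=0, B=0, C=0). One shortest path:
  1. fill(A) -> (A=4 B=0 C=0)
  2. pour(A -> B) -> (A=0 B=4 C=0)
  3. fill(A) -> (A=4 B=4 C=0)
  4. pour(A -> C) -> (A=0 B=4 C=4)
  5. fill(A) -> (A=4 B=4 C=4)
  6. pour(A -> C) -> (A=0 B=4 C=8)
  7. fill(A) -> (A=4 B=4 C=8)
  8. pour(A -> B) -> (A=1 B=7 C=8)
Reached target in 8 moves.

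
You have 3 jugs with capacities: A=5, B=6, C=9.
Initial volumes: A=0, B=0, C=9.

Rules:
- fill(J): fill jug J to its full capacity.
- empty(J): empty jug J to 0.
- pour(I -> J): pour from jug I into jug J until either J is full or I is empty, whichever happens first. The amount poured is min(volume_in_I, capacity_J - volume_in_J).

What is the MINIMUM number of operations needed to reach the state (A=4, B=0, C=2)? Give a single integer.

Answer: 8

Derivation:
BFS from (A=0, B=0, C=9). One shortest path:
  1. pour(C -> A) -> (A=5 B=0 C=4)
  2. pour(A -> B) -> (A=0 B=5 C=4)
  3. pour(C -> A) -> (A=4 B=5 C=0)
  4. fill(C) -> (A=4 B=5 C=9)
  5. pour(C -> B) -> (A=4 B=6 C=8)
  6. empty(B) -> (A=4 B=0 C=8)
  7. pour(C -> B) -> (A=4 B=6 C=2)
  8. empty(B) -> (A=4 B=0 C=2)
Reached target in 8 moves.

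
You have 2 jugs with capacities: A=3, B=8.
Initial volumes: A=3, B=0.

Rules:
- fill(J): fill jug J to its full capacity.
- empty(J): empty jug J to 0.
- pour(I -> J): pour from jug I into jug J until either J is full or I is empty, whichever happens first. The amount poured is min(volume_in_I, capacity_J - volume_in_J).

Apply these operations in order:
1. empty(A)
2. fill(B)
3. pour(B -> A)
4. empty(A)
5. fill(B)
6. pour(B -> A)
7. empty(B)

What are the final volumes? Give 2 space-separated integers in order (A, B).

Step 1: empty(A) -> (A=0 B=0)
Step 2: fill(B) -> (A=0 B=8)
Step 3: pour(B -> A) -> (A=3 B=5)
Step 4: empty(A) -> (A=0 B=5)
Step 5: fill(B) -> (A=0 B=8)
Step 6: pour(B -> A) -> (A=3 B=5)
Step 7: empty(B) -> (A=3 B=0)

Answer: 3 0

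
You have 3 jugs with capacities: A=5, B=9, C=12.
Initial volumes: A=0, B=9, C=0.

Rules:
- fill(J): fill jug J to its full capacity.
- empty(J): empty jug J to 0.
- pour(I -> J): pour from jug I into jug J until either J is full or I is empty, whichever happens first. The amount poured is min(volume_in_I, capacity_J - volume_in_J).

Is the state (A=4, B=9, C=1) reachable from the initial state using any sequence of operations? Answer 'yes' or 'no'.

Answer: yes

Derivation:
BFS from (A=0, B=9, C=0):
  1. fill(A) -> (A=5 B=9 C=0)
  2. pour(A -> C) -> (A=0 B=9 C=5)
  3. pour(B -> A) -> (A=5 B=4 C=5)
  4. pour(A -> C) -> (A=0 B=4 C=10)
  5. pour(B -> A) -> (A=4 B=0 C=10)
  6. pour(C -> B) -> (A=4 B=9 C=1)
Target reached → yes.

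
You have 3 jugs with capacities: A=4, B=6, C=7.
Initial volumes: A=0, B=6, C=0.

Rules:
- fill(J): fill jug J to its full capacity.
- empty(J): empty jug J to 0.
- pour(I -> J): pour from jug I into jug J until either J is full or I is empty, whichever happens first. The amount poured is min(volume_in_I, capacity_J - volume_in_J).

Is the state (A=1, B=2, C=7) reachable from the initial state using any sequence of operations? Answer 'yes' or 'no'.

Answer: yes

Derivation:
BFS from (A=0, B=6, C=0):
  1. fill(A) -> (A=4 B=6 C=0)
  2. pour(A -> C) -> (A=0 B=6 C=4)
  3. pour(B -> A) -> (A=4 B=2 C=4)
  4. pour(A -> C) -> (A=1 B=2 C=7)
Target reached → yes.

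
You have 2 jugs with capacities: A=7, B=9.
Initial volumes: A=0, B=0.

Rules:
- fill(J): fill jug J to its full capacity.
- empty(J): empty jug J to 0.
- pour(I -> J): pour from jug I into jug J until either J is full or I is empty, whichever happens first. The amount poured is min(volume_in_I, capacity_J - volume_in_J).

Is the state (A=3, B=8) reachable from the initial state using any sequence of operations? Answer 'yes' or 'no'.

Answer: no

Derivation:
BFS explored all 32 reachable states.
Reachable set includes: (0,0), (0,1), (0,2), (0,3), (0,4), (0,5), (0,6), (0,7), (0,8), (0,9), (1,0), (1,9) ...
Target (A=3, B=8) not in reachable set → no.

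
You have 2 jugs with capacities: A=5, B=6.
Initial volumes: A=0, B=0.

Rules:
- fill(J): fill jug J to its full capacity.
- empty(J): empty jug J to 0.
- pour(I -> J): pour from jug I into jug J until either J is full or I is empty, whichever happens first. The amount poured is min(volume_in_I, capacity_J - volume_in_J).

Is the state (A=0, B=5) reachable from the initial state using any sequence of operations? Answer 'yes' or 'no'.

Answer: yes

Derivation:
BFS from (A=0, B=0):
  1. fill(A) -> (A=5 B=0)
  2. pour(A -> B) -> (A=0 B=5)
Target reached → yes.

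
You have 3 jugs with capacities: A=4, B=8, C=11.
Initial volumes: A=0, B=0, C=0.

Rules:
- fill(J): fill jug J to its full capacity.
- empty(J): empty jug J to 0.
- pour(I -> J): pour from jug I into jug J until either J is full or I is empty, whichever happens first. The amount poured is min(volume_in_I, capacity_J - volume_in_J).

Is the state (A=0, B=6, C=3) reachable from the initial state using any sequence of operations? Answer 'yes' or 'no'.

Answer: yes

Derivation:
BFS from (A=0, B=0, C=0):
  1. fill(B) -> (A=0 B=8 C=0)
  2. pour(B -> C) -> (A=0 B=0 C=8)
  3. fill(B) -> (A=0 B=8 C=8)
  4. pour(B -> C) -> (A=0 B=5 C=11)
  5. empty(C) -> (A=0 B=5 C=0)
  6. pour(B -> C) -> (A=0 B=0 C=5)
  7. fill(B) -> (A=0 B=8 C=5)
  8. pour(B -> C) -> (A=0 B=2 C=11)
  9. pour(B -> A) -> (A=2 B=0 C=11)
  10. pour(C -> B) -> (A=2 B=8 C=3)
  11. pour(B -> A) -> (A=4 B=6 C=3)
  12. empty(A) -> (A=0 B=6 C=3)
Target reached → yes.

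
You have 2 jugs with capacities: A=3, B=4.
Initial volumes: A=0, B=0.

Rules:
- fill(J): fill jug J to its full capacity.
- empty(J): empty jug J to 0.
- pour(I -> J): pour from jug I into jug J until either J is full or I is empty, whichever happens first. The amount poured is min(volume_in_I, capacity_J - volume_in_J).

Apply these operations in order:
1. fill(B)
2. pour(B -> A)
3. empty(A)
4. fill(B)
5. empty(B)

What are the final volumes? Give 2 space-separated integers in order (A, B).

Answer: 0 0

Derivation:
Step 1: fill(B) -> (A=0 B=4)
Step 2: pour(B -> A) -> (A=3 B=1)
Step 3: empty(A) -> (A=0 B=1)
Step 4: fill(B) -> (A=0 B=4)
Step 5: empty(B) -> (A=0 B=0)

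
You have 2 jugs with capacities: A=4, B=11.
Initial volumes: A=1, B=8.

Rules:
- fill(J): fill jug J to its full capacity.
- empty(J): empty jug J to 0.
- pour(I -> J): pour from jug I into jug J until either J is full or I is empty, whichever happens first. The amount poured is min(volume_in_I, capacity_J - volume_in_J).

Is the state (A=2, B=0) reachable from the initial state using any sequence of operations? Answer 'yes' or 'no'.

BFS from (A=1, B=8):
  1. pour(A -> B) -> (A=0 B=9)
  2. fill(A) -> (A=4 B=9)
  3. pour(A -> B) -> (A=2 B=11)
  4. empty(B) -> (A=2 B=0)
Target reached → yes.

Answer: yes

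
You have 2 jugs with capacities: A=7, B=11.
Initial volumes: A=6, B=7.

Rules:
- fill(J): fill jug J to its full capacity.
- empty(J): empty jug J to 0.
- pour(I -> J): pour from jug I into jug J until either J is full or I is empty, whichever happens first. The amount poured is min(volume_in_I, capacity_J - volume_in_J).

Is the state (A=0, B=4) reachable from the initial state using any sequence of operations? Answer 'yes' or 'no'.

Answer: yes

Derivation:
BFS from (A=6, B=7):
  1. empty(A) -> (A=0 B=7)
  2. fill(B) -> (A=0 B=11)
  3. pour(B -> A) -> (A=7 B=4)
  4. empty(A) -> (A=0 B=4)
Target reached → yes.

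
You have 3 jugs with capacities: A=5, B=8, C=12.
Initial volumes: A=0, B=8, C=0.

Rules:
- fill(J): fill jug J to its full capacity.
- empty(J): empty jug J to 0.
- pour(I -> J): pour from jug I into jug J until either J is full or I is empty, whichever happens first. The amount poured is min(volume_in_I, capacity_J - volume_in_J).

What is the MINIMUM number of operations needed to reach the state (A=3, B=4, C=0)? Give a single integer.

Answer: 7

Derivation:
BFS from (A=0, B=8, C=0). One shortest path:
  1. empty(B) -> (A=0 B=0 C=0)
  2. fill(C) -> (A=0 B=0 C=12)
  3. pour(C -> B) -> (A=0 B=8 C=4)
  4. pour(B -> A) -> (A=5 B=3 C=4)
  5. empty(A) -> (A=0 B=3 C=4)
  6. pour(B -> A) -> (A=3 B=0 C=4)
  7. pour(C -> B) -> (A=3 B=4 C=0)
Reached target in 7 moves.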